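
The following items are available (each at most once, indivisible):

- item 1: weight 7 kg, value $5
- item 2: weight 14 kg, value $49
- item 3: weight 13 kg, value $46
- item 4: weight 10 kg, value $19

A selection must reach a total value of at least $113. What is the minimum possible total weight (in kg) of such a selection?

Subsets with value ≥ 113, sorted by total weight:
- item 2+item 3+item 4: weight 37, value 114
- item 1+item 2+item 3+item 4: weight 44, value 119
Minimum weight: 37 kg.

37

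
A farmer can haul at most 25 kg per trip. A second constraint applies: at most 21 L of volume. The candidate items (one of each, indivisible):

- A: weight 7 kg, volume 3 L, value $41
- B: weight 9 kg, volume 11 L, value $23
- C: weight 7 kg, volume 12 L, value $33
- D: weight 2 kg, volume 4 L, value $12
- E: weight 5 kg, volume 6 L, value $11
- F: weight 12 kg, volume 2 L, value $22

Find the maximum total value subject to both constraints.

$86

Feasible sets respecting both limits:
- A+C+D: weight 16, volume 19, value 86
- A+C+E: weight 19, volume 21, value 85
- A+B+D: weight 18, volume 18, value 76
- A+B+E: weight 21, volume 20, value 75
Best: $86.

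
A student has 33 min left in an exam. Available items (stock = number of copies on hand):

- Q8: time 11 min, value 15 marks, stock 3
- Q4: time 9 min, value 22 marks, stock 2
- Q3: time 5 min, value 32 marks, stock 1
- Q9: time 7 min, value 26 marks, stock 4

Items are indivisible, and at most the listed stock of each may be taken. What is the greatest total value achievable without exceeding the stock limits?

136 marks

Best selections within time 33 and stock limits:
- 1×Q3 + 4×Q9: time 33, value 136
- 1×Q3 + 3×Q9: time 26, value 110
Best: 136 marks.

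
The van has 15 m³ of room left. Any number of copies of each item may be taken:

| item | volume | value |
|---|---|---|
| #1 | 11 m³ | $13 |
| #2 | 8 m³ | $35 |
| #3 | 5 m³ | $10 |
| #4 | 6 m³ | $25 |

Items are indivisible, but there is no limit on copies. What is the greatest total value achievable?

Best value-per-unit is #2 at 35/8; filling with it alone gives 1×35 = 35.
Optimal mix: 1×#2 + 1×#4 → volume 14, value 60.

$60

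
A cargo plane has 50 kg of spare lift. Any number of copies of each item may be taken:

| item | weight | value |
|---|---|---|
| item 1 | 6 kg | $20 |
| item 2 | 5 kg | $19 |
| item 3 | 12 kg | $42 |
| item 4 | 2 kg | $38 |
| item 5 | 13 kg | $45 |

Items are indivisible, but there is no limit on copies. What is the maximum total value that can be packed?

$950

Best value-per-unit is item 4 at 38/2, and filling with it alone uses weight 25×2=50. No mix of the others beats 25×38 = 950.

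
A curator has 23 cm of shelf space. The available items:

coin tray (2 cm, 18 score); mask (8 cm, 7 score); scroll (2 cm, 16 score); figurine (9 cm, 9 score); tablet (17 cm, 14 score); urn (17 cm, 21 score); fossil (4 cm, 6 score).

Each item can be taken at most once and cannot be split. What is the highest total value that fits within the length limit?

55 score

Check high-value combinations within 23 cm:
- coin tray+scroll+urn: length 2+2+17=21, value 18+16+21=55
- coin tray+mask+scroll+figurine: length 2+8+2+9=21, value 18+7+16+9=50
- coin tray+scroll+figurine+fossil: length 2+2+9+4=17, value 18+16+9+6=49
Best: 55 score.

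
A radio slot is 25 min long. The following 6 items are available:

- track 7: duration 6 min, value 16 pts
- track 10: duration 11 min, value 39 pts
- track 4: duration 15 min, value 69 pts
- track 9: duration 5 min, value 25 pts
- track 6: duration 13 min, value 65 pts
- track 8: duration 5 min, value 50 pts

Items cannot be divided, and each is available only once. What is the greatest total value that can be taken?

This is a 0/1 knapsack; check combinations near the capacity.
- track 4+track 9+track 8: duration 15+5+5=25, value 69+25+50=144
- track 9+track 6+track 8: duration 5+13+5=23, value 25+65+50=140
- track 7+track 6+track 8: duration 6+13+5=24, value 16+65+50=131
Best: 144 pts.

144 pts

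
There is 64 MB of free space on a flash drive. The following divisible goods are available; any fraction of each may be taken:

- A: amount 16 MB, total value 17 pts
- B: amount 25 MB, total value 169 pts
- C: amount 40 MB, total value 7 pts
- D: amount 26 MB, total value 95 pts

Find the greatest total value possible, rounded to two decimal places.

Take in order of value per unit:
- B (169/25 per unit): all 25 → value 169, running total 169.00
- D (95/26 per unit): all 26 → value 95, running total 264.00
- A (17/16 per unit): 13 of 16 → value 13×17/16 = 13.8125, running total 277.81
Total 277.81.

277.81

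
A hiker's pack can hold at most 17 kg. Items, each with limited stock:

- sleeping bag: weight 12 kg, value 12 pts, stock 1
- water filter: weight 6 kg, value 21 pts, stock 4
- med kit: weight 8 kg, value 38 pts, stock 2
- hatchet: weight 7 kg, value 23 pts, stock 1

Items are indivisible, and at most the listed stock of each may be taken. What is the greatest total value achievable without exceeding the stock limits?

76 pts

Top feasible selections:
- 2×med kit: weight 16, value 76
- 1×med kit + 1×hatchet: weight 15, value 61
- 1×water filter + 1×med kit: weight 14, value 59
- 1×water filter + 1×hatchet: weight 13, value 44
Best: 76 pts.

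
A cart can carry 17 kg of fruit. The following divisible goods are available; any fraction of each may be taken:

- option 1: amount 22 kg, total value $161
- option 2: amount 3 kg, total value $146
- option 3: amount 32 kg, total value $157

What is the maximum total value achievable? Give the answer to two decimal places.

Take in order of value per unit:
- option 2 (146/3 per unit): all 3 → value 146, running total 146.00
- option 1 (161/22 per unit): 14 of 22 → value 14×161/22 = 102.4545, running total 248.45
Total 248.45.

248.45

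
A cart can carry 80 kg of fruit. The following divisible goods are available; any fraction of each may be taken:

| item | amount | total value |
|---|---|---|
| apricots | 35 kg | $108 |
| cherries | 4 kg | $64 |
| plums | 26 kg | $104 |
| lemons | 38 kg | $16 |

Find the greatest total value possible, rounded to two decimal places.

Take in order of value per unit:
- cherries (64/4 per unit): all 4 → value 64, running total 64.00
- plums (104/26 per unit): all 26 → value 104, running total 168.00
- apricots (108/35 per unit): all 35 → value 108, running total 276.00
- lemons (16/38 per unit): 15 of 38 → value 15×16/38 = 6.3158, running total 282.32
Total 282.32.

282.32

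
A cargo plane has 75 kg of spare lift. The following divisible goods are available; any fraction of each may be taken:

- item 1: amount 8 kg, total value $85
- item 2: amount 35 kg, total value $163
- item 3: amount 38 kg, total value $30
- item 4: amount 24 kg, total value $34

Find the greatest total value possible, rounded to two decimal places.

Take in order of value per unit:
- item 1 (85/8 per unit): all 8 → value 85, running total 85.00
- item 2 (163/35 per unit): all 35 → value 163, running total 248.00
- item 4 (34/24 per unit): all 24 → value 34, running total 282.00
- item 3 (30/38 per unit): 8 of 38 → value 8×30/38 = 6.3158, running total 288.32
Total 288.32.

288.32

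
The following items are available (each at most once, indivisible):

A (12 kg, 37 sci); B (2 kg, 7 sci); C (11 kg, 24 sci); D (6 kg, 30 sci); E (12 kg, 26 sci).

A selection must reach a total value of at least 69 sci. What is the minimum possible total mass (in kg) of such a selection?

20

Subsets with value ≥ 69, sorted by total mass:
- A+B+D: mass 20, value 74
- A+B+E: mass 26, value 70
Minimum mass: 20 kg.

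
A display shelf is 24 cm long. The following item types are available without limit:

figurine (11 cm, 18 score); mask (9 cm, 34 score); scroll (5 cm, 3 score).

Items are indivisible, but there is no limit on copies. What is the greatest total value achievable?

71 score

Best value-per-unit is mask at 34/9; filling with it alone gives 2×34 = 68.
Optimal mix: 2×mask + 1×scroll → length 23, value 71.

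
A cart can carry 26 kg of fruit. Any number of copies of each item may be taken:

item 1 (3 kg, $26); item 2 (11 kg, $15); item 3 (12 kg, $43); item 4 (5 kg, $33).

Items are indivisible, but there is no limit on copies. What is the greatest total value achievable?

$215

Best value-per-unit is item 1 at 26/3; filling with it alone gives 8×26 = 208.
Optimal mix: 7×item 1 + 1×item 4 → weight 26, value 215.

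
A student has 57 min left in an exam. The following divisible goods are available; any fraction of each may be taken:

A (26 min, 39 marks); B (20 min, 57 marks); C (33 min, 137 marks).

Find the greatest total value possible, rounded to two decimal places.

200.00

Take in order of value per unit:
- C (137/33 per unit): all 33 → value 137, running total 137.00
- B (57/20 per unit): all 20 → value 57, running total 194.00
- A (39/26 per unit): 4 of 26 → value 4×39/26 = 6.0000, running total 200.00
Total 200.00.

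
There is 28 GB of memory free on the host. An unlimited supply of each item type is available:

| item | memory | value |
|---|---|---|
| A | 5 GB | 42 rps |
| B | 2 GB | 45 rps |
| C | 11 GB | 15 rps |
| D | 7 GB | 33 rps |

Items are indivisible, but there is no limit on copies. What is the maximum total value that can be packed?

630 rps

Best value-per-unit is B at 45/2, and filling with it alone uses memory 14×2=28. No mix of the others beats 14×45 = 630.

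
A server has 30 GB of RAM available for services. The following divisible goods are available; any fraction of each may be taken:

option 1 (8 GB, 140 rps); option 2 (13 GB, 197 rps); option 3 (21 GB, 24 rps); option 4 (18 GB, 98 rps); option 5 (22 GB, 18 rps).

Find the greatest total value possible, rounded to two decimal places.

386.00

Take in order of value per unit:
- option 1 (140/8 per unit): all 8 → value 140, running total 140.00
- option 2 (197/13 per unit): all 13 → value 197, running total 337.00
- option 4 (98/18 per unit): 9 of 18 → value 9×98/18 = 49.0000, running total 386.00
Total 386.00.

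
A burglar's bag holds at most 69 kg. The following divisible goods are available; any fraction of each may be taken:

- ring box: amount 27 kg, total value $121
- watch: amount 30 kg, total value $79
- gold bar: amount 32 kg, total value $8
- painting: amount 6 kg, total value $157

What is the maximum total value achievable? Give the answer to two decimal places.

358.50

Take in order of value per unit:
- painting (157/6 per unit): all 6 → value 157, running total 157.00
- ring box (121/27 per unit): all 27 → value 121, running total 278.00
- watch (79/30 per unit): all 30 → value 79, running total 357.00
- gold bar (8/32 per unit): 6 of 32 → value 6×8/32 = 1.5000, running total 358.50
Total 358.50.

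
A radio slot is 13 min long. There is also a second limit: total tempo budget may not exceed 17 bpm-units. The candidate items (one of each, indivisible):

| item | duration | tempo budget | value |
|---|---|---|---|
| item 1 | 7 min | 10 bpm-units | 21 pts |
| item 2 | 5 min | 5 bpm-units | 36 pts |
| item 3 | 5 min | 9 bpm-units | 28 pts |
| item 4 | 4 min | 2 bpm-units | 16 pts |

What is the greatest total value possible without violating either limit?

64 pts

Feasible sets respecting both limits:
- item 2+item 3: duration 10, tempo budget 14, value 64
- item 1+item 2: duration 12, tempo budget 15, value 57
- item 2+item 4: duration 9, tempo budget 7, value 52
- item 3+item 4: duration 9, tempo budget 11, value 44
Best: 64 pts.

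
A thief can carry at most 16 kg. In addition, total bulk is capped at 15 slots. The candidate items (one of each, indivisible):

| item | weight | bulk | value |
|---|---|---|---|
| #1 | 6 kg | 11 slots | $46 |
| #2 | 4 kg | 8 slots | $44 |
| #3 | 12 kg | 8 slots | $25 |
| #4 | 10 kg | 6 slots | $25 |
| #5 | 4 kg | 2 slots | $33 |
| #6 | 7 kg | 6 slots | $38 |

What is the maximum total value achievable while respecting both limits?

$82

Feasible sets respecting both limits:
- #2+#6: weight 11, bulk 14, value 82
- #1+#5: weight 10, bulk 13, value 79
- #2+#5: weight 8, bulk 10, value 77
Best: $82.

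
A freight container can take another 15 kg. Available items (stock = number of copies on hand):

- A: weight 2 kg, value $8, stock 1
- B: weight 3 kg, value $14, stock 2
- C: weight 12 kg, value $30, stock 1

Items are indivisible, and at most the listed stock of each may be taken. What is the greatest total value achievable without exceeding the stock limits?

Best selections within weight 15 and stock limits:
- 1×B + 1×C: weight 15, value 44
- 1×A + 1×C: weight 14, value 38
Best: $44.

$44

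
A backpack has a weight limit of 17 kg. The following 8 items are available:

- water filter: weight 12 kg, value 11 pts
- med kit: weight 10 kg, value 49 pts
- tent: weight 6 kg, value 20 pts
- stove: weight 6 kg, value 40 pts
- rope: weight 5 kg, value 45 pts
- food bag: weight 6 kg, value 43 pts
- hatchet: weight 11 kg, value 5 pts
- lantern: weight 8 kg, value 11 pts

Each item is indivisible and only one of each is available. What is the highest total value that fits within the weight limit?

128 pts

This is a 0/1 knapsack; check combinations near the capacity.
- stove+rope+food bag: weight 6+5+6=17, value 40+45+43=128
- tent+rope+food bag: weight 6+5+6=17, value 20+45+43=108
- tent+stove+rope: weight 6+6+5=17, value 20+40+45=105
- med kit+rope: weight 10+5=15, value 49+45=94
- med kit+food bag: weight 10+6=16, value 49+43=92
Best: 128 pts.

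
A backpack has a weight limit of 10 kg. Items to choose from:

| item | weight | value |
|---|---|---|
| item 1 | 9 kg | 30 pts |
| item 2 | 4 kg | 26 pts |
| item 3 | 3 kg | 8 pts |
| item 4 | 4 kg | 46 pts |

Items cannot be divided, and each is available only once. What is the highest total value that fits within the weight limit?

Check high-value combinations within 10 kg:
- item 2+item 4: weight 4+4=8, value 26+46=72
- item 3+item 4: weight 3+4=7, value 8+46=54
- item 4: weight 4, value 46
Best: 72 pts.

72 pts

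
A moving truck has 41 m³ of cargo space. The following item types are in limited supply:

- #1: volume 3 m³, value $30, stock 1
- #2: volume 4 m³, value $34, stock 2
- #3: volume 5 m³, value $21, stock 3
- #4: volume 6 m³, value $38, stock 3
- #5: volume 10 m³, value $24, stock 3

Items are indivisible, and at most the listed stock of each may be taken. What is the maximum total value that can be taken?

Top feasible selections:
- 1×#1 + 2×#2 + 2×#3 + 3×#4: volume 39, value 254
- 2×#2 + 3×#3 + 3×#4: volume 41, value 245
- 1×#1 + 1×#2 + 3×#3 + 3×#4: volume 40, value 241
Best: $254.

$254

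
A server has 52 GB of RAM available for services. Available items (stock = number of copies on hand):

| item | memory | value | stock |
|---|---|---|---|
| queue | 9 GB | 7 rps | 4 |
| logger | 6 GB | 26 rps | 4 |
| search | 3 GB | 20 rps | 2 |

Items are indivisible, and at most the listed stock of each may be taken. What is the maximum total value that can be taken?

158 rps

Best selections within memory 52 and stock limits:
- 2×queue + 4×logger + 2×search: memory 48, value 158
- 1×queue + 4×logger + 2×search: memory 39, value 151
- 4×logger + 2×search: memory 30, value 144
- 3×queue + 3×logger + 2×search: memory 51, value 139
Best: 158 rps.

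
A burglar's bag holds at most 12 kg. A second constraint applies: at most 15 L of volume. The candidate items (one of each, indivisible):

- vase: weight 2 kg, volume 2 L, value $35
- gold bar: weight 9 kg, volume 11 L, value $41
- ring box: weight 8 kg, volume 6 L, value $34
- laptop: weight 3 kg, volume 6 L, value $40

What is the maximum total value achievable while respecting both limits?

Feasible sets respecting both limits:
- vase+gold bar: weight 11, volume 13, value 76
- vase+laptop: weight 5, volume 8, value 75
- ring box+laptop: weight 11, volume 12, value 74
Best: $76.

$76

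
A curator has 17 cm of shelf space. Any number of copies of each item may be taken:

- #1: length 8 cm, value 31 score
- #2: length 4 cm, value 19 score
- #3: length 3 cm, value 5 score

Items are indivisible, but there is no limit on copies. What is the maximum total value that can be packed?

76 score

Best value-per-unit is #2 at 19/4, and filling with it alone uses length 4×4=16. No mix of the others beats 4×19 = 76.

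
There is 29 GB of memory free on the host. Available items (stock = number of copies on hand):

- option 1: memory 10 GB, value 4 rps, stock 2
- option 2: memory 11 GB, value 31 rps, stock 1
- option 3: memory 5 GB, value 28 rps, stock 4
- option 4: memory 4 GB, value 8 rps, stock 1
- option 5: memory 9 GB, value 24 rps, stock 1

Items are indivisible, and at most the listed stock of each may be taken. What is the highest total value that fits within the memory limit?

136 rps

Best selections within memory 29 and stock limits:
- 4×option 3 + 1×option 5: memory 29, value 136
- 4×option 3 + 1×option 4: memory 24, value 120
- 3×option 3 + 1×option 4 + 1×option 5: memory 28, value 116
- 1×option 2 + 3×option 3: memory 26, value 115
Best: 136 rps.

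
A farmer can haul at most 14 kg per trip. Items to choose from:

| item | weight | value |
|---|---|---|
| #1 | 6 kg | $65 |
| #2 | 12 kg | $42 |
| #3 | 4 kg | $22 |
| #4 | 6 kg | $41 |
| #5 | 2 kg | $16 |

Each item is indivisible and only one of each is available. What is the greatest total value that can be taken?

$122

Check high-value combinations within 14 kg:
- #1+#4+#5: weight 6+6+2=14, value 65+41+16=122
- #1+#4: weight 6+6=12, value 65+41=106
- #1+#3+#5: weight 6+4+2=12, value 65+22+16=103
- #1+#3: weight 6+4=10, value 65+22=87
Best: $122.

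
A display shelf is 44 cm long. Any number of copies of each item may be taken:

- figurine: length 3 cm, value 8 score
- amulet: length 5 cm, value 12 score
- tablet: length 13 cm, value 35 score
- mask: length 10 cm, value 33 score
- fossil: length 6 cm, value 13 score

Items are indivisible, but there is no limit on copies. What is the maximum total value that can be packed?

140 score

Best value-per-unit is mask at 33/10; filling with it alone gives 4×33 = 132.
Optimal mix: 1×figurine + 4×mask → length 43, value 140.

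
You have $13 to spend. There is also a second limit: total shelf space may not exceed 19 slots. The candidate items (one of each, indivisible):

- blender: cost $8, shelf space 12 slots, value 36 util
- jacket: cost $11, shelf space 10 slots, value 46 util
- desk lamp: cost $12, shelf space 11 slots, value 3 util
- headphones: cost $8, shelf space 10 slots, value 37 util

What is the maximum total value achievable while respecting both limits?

46 util

Feasible sets respecting both limits:
- jacket: cost 11, shelf space 10, value 46
- headphones: cost 8, shelf space 10, value 37
- blender: cost 8, shelf space 12, value 36
- desk lamp: cost 12, shelf space 11, value 3
Best: 46 util.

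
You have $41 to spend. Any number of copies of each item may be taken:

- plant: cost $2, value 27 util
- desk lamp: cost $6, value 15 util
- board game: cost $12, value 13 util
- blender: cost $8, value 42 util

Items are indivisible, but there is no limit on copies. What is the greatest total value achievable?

540 util

Best value-per-unit is plant at 27/2, and filling with it alone uses cost 20×2=40. No mix of the others beats 20×27 = 540.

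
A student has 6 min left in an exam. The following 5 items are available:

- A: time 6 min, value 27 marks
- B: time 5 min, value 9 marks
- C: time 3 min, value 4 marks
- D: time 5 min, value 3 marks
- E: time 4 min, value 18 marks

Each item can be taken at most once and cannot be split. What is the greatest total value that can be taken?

27 marks

This is a 0/1 knapsack; check combinations near the capacity.
- A: time 6, value 27
- E: time 4, value 18
- B: time 5, value 9
- C: time 3, value 4
- D: time 5, value 3
Best: 27 marks.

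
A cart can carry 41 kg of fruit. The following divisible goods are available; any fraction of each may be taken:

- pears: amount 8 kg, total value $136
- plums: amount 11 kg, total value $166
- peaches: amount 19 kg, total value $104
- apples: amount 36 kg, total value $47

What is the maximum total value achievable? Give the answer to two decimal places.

409.92

Take in order of value per unit:
- pears (136/8 per unit): all 8 → value 136, running total 136.00
- plums (166/11 per unit): all 11 → value 166, running total 302.00
- peaches (104/19 per unit): all 19 → value 104, running total 406.00
- apples (47/36 per unit): 3 of 36 → value 3×47/36 = 3.9167, running total 409.92
Total 409.92.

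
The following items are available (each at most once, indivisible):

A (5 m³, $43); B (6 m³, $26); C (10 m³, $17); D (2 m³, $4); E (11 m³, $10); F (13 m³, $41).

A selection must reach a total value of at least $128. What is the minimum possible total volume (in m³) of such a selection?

Subsets with value ≥ 128, sorted by total volume:
- A+B+C+D+F: volume 36, value 131
- A+B+C+E+F: volume 45, value 137
- A+B+C+D+E+F: volume 47, value 141
Minimum volume: 36 m³.

36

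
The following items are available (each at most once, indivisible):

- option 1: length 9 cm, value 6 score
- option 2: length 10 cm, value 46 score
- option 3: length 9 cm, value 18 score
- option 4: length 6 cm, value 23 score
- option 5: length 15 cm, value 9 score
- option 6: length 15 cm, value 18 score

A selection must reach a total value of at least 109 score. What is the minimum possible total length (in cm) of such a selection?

49

Subsets with value ≥ 109, sorted by total length:
- option 1+option 2+option 3+option 4+option 6: length 49, value 111
- option 2+option 3+option 4+option 5+option 6: length 55, value 114
- option 1+option 2+option 3+option 4+option 5+option 6: length 64, value 120
Minimum length: 49 cm.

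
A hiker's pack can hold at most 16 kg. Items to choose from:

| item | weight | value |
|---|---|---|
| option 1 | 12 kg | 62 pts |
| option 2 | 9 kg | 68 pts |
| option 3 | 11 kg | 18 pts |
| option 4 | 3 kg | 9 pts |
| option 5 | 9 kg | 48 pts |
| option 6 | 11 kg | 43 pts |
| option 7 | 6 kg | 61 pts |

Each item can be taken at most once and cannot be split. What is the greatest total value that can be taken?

129 pts

Check high-value combinations within 16 kg:
- option 2+option 7: weight 9+6=15, value 68+61=129
- option 5+option 7: weight 9+6=15, value 48+61=109
- option 2+option 4: weight 9+3=12, value 68+9=77
- option 1+option 4: weight 12+3=15, value 62+9=71
Best: 129 pts.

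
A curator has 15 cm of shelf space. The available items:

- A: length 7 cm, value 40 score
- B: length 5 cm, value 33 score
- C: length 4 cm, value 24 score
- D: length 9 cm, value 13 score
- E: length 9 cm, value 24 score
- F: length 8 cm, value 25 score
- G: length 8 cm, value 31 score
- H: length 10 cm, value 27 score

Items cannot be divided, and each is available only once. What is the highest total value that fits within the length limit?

73 score

Check high-value combinations within 15 cm:
- A+B: length 7+5=12, value 40+33=73
- A+G: length 7+8=15, value 40+31=71
- A+F: length 7+8=15, value 40+25=65
- A+C: length 7+4=11, value 40+24=64
- B+G: length 5+8=13, value 33+31=64
Best: 73 score.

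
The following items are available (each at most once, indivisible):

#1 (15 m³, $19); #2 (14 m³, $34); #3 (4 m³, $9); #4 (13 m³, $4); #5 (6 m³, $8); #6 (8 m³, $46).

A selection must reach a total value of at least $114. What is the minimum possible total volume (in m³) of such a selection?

Subsets with value ≥ 114, sorted by total volume:
- #1+#2+#3+#5+#6: volume 47, value 116
- #1+#2+#3+#4+#5+#6: volume 60, value 120
Minimum volume: 47 m³.

47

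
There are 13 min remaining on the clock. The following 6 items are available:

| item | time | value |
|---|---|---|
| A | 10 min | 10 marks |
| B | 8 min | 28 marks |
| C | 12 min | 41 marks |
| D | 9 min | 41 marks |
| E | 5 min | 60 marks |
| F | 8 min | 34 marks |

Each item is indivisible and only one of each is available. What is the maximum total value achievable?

This is a 0/1 knapsack; check combinations near the capacity.
- E+F: time 5+8=13, value 60+34=94
- B+E: time 8+5=13, value 28+60=88
- E: time 5, value 60
- D: time 9, value 41
Best: 94 marks.

94 marks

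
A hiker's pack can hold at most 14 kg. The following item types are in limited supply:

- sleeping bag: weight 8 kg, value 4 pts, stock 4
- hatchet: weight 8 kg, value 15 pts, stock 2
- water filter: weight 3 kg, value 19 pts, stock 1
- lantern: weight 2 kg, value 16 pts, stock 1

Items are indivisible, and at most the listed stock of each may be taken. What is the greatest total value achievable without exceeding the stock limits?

50 pts

Best selections within weight 14 and stock limits:
- 1×hatchet + 1×water filter + 1×lantern: weight 13, value 50
- 1×sleeping bag + 1×water filter + 1×lantern: weight 13, value 39
- 1×water filter + 1×lantern: weight 5, value 35
- 1×hatchet + 1×water filter: weight 11, value 34
Best: 50 pts.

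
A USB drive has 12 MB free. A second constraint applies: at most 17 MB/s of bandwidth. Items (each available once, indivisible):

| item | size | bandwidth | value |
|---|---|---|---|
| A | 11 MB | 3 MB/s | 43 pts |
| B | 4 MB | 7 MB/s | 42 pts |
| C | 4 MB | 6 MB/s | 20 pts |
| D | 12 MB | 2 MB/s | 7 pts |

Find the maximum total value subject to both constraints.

62 pts

Feasible sets respecting both limits:
- B+C: size 8, bandwidth 13, value 62
- A: size 11, bandwidth 3, value 43
- B: size 4, bandwidth 7, value 42
Best: 62 pts.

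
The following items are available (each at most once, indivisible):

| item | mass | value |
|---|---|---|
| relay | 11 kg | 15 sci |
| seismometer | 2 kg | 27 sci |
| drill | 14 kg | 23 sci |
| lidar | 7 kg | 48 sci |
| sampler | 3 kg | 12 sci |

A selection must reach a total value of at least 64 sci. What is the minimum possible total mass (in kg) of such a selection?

9

Subsets with value ≥ 64, sorted by total mass:
- seismometer+lidar: mass 9, value 75
- seismometer+lidar+sampler: mass 12, value 87
Minimum mass: 9 kg.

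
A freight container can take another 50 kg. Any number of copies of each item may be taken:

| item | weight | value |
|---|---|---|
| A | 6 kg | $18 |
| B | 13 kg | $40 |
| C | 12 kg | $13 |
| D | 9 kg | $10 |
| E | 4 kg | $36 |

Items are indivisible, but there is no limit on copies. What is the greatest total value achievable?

Best value-per-unit is E at 36/4, and filling with it alone uses weight 12×4=48. No mix of the others beats 12×36 = 432.

$432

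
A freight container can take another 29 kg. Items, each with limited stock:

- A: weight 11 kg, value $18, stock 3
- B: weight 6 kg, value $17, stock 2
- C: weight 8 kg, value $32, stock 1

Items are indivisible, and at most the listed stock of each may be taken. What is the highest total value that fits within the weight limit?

Best selections within weight 29 and stock limits:
- 1×A + 1×B + 1×C: weight 25, value 67
- 2×B + 1×C: weight 20, value 66
- 2×A + 1×B: weight 28, value 53
- 1×A + 2×B: weight 23, value 52
Best: $67.

$67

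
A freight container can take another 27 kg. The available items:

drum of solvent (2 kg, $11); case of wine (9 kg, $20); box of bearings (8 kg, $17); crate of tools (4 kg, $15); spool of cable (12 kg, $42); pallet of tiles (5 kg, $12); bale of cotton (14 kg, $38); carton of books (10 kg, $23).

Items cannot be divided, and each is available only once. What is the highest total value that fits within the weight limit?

$88

Check high-value combinations within 27 kg:
- drum of solvent+case of wine+crate of tools+spool of cable: weight 2+9+4+12=27, value 11+20+15+42=88
- drum of solvent+box of bearings+crate of tools+spool of cable: weight 2+8+4+12=26, value 11+17+15+42=85
- drum of solvent+box of bearings+spool of cable+pallet of tiles: weight 2+8+12+5=27, value 11+17+42+12=82
- drum of solvent+crate of tools+spool of cable+pallet of tiles: weight 2+4+12+5=23, value 11+15+42+12=80
- spool of cable+bale of cotton: weight 12+14=26, value 42+38=80
Best: $88.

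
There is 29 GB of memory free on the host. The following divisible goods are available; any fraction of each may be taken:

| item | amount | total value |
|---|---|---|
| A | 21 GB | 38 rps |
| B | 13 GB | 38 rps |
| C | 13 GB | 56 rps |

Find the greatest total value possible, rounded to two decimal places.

99.43

Take in order of value per unit:
- C (56/13 per unit): all 13 → value 56, running total 56.00
- B (38/13 per unit): all 13 → value 38, running total 94.00
- A (38/21 per unit): 3 of 21 → value 3×38/21 = 5.4286, running total 99.43
Total 99.43.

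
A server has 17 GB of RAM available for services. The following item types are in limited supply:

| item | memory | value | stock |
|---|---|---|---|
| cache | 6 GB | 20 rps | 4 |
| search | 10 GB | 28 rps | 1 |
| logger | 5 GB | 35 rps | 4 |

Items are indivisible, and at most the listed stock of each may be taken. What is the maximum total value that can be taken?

105 rps

Best selections within memory 17 and stock limits:
- 3×logger: memory 15, value 105
- 1×cache + 2×logger: memory 16, value 90
Best: 105 rps.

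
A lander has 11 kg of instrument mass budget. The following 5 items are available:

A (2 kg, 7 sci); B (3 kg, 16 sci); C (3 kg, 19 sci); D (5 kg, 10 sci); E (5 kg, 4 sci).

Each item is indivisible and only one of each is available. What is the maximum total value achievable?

Check high-value combinations within 11 kg:
- B+C+D: mass 3+3+5=11, value 16+19+10=45
- A+B+C: mass 2+3+3=8, value 7+16+19=42
- B+C+E: mass 3+3+5=11, value 16+19+4=39
Best: 45 sci.

45 sci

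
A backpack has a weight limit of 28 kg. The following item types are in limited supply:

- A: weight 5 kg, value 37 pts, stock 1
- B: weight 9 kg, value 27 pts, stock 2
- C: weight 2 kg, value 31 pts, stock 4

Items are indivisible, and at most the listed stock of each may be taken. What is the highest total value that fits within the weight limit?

Top feasible selections:
- 1×A + 1×B + 4×C: weight 22, value 188
- 2×B + 4×C: weight 26, value 178
- 1×A + 4×C: weight 13, value 161
Best: 188 pts.

188 pts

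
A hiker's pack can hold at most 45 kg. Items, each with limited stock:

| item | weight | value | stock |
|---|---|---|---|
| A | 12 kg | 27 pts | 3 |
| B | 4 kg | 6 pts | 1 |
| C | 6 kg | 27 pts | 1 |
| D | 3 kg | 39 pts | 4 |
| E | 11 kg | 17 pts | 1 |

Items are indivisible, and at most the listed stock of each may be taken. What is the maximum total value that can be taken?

Best selections within weight 45 and stock limits:
- 2×A + 1×C + 4×D: weight 42, value 237
- 1×A + 1×B + 1×C + 4×D + 1×E: weight 45, value 233
- 1×A + 1×C + 4×D + 1×E: weight 41, value 227
Best: 237 pts.

237 pts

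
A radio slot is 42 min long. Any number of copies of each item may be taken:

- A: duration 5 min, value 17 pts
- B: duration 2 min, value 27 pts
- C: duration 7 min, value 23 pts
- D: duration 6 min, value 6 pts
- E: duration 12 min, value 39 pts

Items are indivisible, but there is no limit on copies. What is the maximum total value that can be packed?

Best value-per-unit is B at 27/2, and filling with it alone uses duration 21×2=42. No mix of the others beats 21×27 = 567.

567 pts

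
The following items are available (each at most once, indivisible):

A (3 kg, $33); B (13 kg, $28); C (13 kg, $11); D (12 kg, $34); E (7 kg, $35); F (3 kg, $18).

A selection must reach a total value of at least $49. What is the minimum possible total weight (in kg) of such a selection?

6

Subsets with value ≥ 49, sorted by total weight:
- A+F: weight 6, value 51
- A+E: weight 10, value 68
- E+F: weight 10, value 53
Minimum weight: 6 kg.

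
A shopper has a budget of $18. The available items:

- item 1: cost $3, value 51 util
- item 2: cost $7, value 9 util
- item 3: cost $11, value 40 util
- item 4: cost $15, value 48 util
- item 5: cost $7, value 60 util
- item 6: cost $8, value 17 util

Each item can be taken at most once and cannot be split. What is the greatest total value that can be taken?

Check high-value combinations within $18:
- item 1+item 5+item 6: cost 3+7+8=18, value 51+60+17=128
- item 1+item 2+item 5: cost 3+7+7=17, value 51+9+60=120
- item 1+item 5: cost 3+7=10, value 51+60=111
Best: 128 util.

128 util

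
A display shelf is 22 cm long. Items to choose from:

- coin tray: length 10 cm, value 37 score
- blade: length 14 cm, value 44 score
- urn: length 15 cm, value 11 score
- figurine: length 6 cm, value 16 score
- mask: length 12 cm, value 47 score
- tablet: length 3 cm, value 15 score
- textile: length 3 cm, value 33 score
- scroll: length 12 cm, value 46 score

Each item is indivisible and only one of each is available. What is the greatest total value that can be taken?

101 score

Check high-value combinations within 22 cm:
- coin tray+figurine+tablet+textile: length 10+6+3+3=22, value 37+16+15+33=101
- figurine+mask+textile: length 6+12+3=21, value 16+47+33=96
- mask+tablet+textile: length 12+3+3=18, value 47+15+33=95
- figurine+textile+scroll: length 6+3+12=21, value 16+33+46=95
Best: 101 score.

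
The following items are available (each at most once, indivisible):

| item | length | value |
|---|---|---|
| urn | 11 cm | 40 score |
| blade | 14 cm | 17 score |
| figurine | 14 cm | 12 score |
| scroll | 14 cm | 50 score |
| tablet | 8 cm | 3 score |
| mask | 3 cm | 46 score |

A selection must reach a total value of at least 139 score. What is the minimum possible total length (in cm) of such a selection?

36

Subsets with value ≥ 139, sorted by total length:
- urn+scroll+tablet+mask: length 36, value 139
- urn+blade+scroll+mask: length 42, value 153
- urn+figurine+scroll+mask: length 42, value 148
- urn+blade+scroll+tablet+mask: length 50, value 156
Minimum length: 36 cm.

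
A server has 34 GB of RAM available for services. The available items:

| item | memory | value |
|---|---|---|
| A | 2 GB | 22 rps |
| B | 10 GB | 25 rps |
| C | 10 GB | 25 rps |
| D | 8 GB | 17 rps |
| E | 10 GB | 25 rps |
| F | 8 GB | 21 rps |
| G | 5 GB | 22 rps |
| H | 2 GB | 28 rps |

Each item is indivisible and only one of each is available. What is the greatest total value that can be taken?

125 rps

Check high-value combinations within 34 GB:
- A+B+C+E+H: memory 2+10+10+10+2=34, value 22+25+25+25+28=125
- A+B+C+G+H: memory 2+10+10+5+2=29, value 22+25+25+22+28=122
- A+B+E+G+H: memory 2+10+10+5+2=29, value 22+25+25+22+28=122
Best: 125 rps.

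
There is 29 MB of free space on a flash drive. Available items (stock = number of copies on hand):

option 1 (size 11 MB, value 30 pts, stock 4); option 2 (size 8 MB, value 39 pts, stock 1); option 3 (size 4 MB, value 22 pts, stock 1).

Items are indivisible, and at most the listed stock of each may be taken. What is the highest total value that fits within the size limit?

Best selections within size 29 and stock limits:
- 1×option 1 + 1×option 2 + 1×option 3: size 23, value 91
- 2×option 1 + 1×option 3: size 26, value 82
- 1×option 1 + 1×option 2: size 19, value 69
Best: 91 pts.

91 pts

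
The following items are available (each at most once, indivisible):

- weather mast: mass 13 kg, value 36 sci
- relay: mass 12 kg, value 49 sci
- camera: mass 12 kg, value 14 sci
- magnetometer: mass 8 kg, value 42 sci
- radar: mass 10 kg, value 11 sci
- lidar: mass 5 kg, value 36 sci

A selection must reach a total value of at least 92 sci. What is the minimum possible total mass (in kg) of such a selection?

25

Subsets with value ≥ 92, sorted by total mass:
- relay+magnetometer+lidar: mass 25, value 127
- camera+magnetometer+lidar: mass 25, value 92
Minimum mass: 25 kg.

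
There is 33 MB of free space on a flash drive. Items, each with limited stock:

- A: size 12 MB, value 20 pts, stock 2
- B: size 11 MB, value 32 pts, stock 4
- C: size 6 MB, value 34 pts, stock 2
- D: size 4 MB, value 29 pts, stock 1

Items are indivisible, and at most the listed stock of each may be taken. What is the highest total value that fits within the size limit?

129 pts

Best selections within size 33 and stock limits:
- 1×B + 2×C + 1×D: size 27, value 129
- 2×B + 1×C + 1×D: size 32, value 127
- 1×A + 2×C + 1×D: size 28, value 117
- 1×A + 1×B + 1×C + 1×D: size 33, value 115
Best: 129 pts.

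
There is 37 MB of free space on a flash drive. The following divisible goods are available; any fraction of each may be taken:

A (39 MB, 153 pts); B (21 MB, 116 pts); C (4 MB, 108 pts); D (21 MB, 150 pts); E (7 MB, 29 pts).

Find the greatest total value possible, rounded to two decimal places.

Take in order of value per unit:
- C (108/4 per unit): all 4 → value 108, running total 108.00
- D (150/21 per unit): all 21 → value 150, running total 258.00
- B (116/21 per unit): 12 of 21 → value 12×116/21 = 66.2857, running total 324.29
Total 324.29.

324.29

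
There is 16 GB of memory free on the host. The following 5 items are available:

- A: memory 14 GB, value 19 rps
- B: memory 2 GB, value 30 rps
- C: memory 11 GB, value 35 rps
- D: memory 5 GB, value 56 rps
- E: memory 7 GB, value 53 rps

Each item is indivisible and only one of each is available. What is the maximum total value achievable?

This is a 0/1 knapsack; check combinations near the capacity.
- B+D+E: memory 2+5+7=14, value 30+56+53=139
- D+E: memory 5+7=12, value 56+53=109
- C+D: memory 11+5=16, value 35+56=91
- B+D: memory 2+5=7, value 30+56=86
- B+E: memory 2+7=9, value 30+53=83
Best: 139 rps.

139 rps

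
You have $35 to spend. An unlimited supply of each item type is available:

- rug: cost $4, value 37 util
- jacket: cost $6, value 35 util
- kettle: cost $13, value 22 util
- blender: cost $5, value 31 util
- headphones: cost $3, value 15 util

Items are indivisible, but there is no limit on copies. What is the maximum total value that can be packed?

311 util

Best value-per-unit is rug at 37/4; filling with it alone gives 8×37 = 296.
Optimal mix: 8×rug + 1×headphones → cost 35, value 311.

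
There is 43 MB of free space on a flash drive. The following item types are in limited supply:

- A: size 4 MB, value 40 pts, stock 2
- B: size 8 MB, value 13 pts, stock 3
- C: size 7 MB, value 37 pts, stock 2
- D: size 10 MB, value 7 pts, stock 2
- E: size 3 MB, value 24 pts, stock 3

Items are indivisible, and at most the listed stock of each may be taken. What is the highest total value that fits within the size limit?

Top feasible selections:
- 2×A + 1×B + 2×C + 3×E: size 39, value 239
- 2×A + 2×C + 1×D + 3×E: size 41, value 233
- 2×A + 2×C + 3×E: size 31, value 226
Best: 239 pts.

239 pts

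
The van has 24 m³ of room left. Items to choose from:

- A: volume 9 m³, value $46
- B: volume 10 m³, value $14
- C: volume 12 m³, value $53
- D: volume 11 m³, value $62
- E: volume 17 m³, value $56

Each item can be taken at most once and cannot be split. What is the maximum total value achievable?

Check high-value combinations within 24 m³:
- C+D: volume 12+11=23, value 53+62=115
- A+D: volume 9+11=20, value 46+62=108
- A+C: volume 9+12=21, value 46+53=99
- B+D: volume 10+11=21, value 14+62=76
- B+C: volume 10+12=22, value 14+53=67
Best: $115.

$115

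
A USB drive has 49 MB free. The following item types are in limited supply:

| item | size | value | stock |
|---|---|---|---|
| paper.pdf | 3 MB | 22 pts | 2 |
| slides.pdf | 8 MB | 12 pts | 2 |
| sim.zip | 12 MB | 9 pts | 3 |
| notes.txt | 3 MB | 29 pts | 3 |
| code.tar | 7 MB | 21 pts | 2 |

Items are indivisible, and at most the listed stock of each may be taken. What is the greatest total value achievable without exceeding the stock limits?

197 pts

Best selections within size 49 and stock limits:
- 2×paper.pdf + 2×slides.pdf + 3×notes.txt + 2×code.tar: size 45, value 197
- 2×paper.pdf + 1×slides.pdf + 1×sim.zip + 3×notes.txt + 2×code.tar: size 49, value 194
- 2×paper.pdf + 1×slides.pdf + 3×notes.txt + 2×code.tar: size 37, value 185
Best: 197 pts.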